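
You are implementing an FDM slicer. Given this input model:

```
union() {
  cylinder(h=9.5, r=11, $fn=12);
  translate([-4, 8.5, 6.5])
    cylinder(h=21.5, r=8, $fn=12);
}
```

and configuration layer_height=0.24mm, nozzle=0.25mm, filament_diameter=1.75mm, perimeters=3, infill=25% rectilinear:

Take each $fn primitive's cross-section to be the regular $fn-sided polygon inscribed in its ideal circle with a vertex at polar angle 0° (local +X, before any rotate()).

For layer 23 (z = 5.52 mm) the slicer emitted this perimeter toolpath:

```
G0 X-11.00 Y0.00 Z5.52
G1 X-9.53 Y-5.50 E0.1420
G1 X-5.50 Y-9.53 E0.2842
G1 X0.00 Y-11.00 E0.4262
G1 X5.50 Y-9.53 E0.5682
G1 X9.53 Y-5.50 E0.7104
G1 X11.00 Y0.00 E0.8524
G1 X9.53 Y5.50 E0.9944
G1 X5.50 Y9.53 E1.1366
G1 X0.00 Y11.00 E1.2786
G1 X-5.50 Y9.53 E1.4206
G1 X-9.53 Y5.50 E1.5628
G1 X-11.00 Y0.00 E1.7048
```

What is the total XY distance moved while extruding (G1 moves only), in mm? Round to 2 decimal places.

Sum the Euclidean lengths of each G1 segment: total = 68.34 mm.

68.34 mm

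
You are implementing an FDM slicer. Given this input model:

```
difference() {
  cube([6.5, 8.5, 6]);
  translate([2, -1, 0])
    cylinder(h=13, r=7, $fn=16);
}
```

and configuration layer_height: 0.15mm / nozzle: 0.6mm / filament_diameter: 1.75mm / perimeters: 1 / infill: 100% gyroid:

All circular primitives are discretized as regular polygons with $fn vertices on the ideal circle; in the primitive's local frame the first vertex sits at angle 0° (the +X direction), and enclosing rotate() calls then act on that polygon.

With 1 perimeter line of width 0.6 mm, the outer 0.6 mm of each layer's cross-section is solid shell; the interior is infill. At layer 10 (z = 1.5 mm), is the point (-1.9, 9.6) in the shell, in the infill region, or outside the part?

outside

At z = 1.5 mm: the cube is present — its section is the full 6.5×8.5 rectangle; the r=7 cylinder at (2, -1) contributes a regular 16-gon of circumradius 7; After the difference (first − rest): starting from the 6.5×8.5 cube, the r=7 cylinder at (2, -1) partially overlaps it — only the 35.81 mm² overlap (of its 150.01 mm²) is removed, clipping the outline — 1 connected region. Overall, the cross-section is a single solid region. The nearest boundary edge runs (0.00, 8.50)→(6.50, 8.50); distance from the point to it = 2.20 mm. The point is not inside any of the regions above, so it lies outside the cross-section (2.20 mm from the nearest boundary).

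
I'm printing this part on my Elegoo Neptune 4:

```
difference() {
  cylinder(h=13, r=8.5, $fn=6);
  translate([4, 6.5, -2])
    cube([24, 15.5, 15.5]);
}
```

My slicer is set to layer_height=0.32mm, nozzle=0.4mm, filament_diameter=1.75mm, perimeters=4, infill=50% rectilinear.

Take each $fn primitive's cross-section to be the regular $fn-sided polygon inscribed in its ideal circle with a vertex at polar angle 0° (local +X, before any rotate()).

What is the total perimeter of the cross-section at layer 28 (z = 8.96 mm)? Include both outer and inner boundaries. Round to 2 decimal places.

At z = 8.96 mm: the r=8.5 cylinder gives a regular 6-gon of circumradius 8.5 (constant along its height) (perimeter = 2·6·8.500·sin(180°/6) = 51.00 mm); the cube at (4, 6.5) is present — its section is the full 24×15.5 rectangle (perimeter 79.00 mm); Subtracting the remaining from the first: starting from the r=8.5 cylinder, the 24×15.5 cube at (4, 6.5) partially overlaps it — only the 0.43 mm² overlap (of its 372.00 mm²) is removed, clipping the outline — boundary = 51.36 mm. Overall, the cross-section is a single solid region. Total boundary length (outer) = 51.36 mm.

51.36 mm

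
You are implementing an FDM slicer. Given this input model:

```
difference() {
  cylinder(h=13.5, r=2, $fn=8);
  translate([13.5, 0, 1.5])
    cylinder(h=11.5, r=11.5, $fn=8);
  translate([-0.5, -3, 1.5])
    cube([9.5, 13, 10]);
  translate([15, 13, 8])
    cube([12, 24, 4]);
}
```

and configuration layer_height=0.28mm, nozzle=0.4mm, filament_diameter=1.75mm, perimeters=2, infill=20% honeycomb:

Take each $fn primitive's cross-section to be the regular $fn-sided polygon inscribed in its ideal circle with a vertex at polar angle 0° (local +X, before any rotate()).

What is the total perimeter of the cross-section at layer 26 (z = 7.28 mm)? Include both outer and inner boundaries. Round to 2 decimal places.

At z = 7.28 mm: the r=2 cylinder contributes a regular 8-gon of circumradius 2 (perimeter = 2·8·2.000·sin(180°/8) = 12.25 mm); the cylinder at (13.5, 0): section is a regular 8-gon, circumradius r=11.5 (perimeter = 2·8·11.500·sin(180°/8) = 70.41 mm); the cube at (-0.5, -3) (footprint 9.5×13) is included at this height (perimeter 45.00 mm); the cube at (15, 13) does not reach this height (z outside [8, 12]); Taking the first minus the rest: starting from the r=2 cylinder, the r=11.5 cylinder at (13.5, 0) misses the remaining region (no effect); the 9.5×13 cube at (-0.5, -3) partially overlaps it — only the 7.55 mm² overlap (of its 123.50 mm²) is removed, clipping the outline — boundary = 8.63 mm. Overall, the cross-section is a single solid region. Total boundary length (outer) = 8.63 mm.

8.63 mm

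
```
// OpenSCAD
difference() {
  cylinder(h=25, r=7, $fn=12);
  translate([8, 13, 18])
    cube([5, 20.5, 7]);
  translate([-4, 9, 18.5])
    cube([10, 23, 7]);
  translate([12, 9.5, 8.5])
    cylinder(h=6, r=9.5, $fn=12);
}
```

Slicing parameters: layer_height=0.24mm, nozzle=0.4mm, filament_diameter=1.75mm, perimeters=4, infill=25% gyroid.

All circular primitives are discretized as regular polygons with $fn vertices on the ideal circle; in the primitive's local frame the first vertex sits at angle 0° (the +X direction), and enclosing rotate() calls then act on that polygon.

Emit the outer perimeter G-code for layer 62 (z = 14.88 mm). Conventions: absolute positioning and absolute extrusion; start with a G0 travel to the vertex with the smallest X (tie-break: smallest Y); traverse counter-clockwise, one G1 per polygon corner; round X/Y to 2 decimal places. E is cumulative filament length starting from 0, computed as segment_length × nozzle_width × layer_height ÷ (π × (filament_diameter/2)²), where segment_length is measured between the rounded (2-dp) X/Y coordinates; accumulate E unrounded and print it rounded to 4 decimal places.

G0 X-7.00 Y0.00 Z14.88
G1 X-6.06 Y-3.50 E0.1446
G1 X-3.50 Y-6.06 E0.2891
G1 X0.00 Y-7.00 E0.4338
G1 X3.50 Y-6.06 E0.5784
G1 X6.06 Y-3.50 E0.7229
G1 X7.00 Y0.00 E0.8676
G1 X6.06 Y3.50 E1.0122
G1 X3.50 Y6.06 E1.1567
G1 X0.00 Y7.00 E1.3013
G1 X-3.50 Y6.06 E1.4460
G1 X-6.06 Y3.50 E1.5905
G1 X-7.00 Y0.00 E1.7351

At z = 14.88 mm: the r=7 cylinder contributes a regular 12-gon of circumradius 7; the cube at (8, 13) does not reach this height (z outside [18, 25]); the cube at (-4, 9) is absent (z outside [18.5, 25.5]); the cylinder at (12, 9.5) is not intersected at this z (z outside [8.5, 14.5]); Taking the first minus the rest: none of the subtracted shapes is present at this height, so the r=7 cylinder is unchanged — 1 connected region. The outline is a single polygon with 12 vertices. Extrusion per mm of travel: 0.4 × 0.24 / (π × 0.875²) = 0.039912. Accumulating E over each segment gives final E = 1.7351.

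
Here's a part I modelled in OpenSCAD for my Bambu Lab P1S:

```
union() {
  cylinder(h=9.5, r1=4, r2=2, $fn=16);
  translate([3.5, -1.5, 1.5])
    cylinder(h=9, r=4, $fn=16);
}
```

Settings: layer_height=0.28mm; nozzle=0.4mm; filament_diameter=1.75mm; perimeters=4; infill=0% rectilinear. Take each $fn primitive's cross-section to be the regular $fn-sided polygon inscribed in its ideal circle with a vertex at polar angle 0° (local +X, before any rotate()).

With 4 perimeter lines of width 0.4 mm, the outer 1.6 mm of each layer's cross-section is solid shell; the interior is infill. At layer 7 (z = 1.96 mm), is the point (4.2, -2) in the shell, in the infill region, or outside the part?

At z = 1.96 mm: the cone (r1=4→r2=2) has section circumradius 3.587 here — a regular 16-gon; the r=4 cylinder at (3.5, -1.5) gives a regular 16-gon of circumradius 4 (constant along its height); Taking the union: the regions partially overlap (shared area 16.76 mm²), so overlapping operands fuse into one piece — 1 connected region. Overall, the cross-section is a single solid region. The nearest boundary edge runs (7.20, -3.03)→(6.33, -4.33); distance from the point to it = 3.06 mm. The point is inside the cross-section and 3.06 mm from the nearest boundary — more than the 1.6 mm shell width (4 × 0.4), so it's in the infill interior.

infill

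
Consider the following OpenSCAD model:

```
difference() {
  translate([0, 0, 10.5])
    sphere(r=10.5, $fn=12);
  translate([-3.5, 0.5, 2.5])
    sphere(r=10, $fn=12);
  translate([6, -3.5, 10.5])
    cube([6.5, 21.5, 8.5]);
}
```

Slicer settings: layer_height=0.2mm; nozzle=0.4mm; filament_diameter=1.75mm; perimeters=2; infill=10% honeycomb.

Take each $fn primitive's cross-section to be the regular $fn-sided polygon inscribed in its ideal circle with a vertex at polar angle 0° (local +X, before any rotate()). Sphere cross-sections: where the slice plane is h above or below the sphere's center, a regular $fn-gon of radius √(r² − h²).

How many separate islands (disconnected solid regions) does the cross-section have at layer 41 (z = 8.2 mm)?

At z = 8.2 mm: the r=10.5 sphere slices to a regular 12-gon of circumradius 10.245 (√(r²−h²) with h=2.3 from center); the sphere at (-3.5, 0.5): section is a regular 12-gon, circumradius = √(r²−h²) = √(10²−5.7²) = 8.216; the cube at (6, -3.5) is absent (z outside [10.5, 19]); After the difference (first − rest): starting from the r=10.5 sphere, the r=10 sphere at (-3.5, 0.5) partially overlaps it — only the 184.77 mm² overlap (of its 202.53 mm²) is removed, clipping the outline — 1 connected region. Overall, the cross-section is a single solid region. Island count = 1.

1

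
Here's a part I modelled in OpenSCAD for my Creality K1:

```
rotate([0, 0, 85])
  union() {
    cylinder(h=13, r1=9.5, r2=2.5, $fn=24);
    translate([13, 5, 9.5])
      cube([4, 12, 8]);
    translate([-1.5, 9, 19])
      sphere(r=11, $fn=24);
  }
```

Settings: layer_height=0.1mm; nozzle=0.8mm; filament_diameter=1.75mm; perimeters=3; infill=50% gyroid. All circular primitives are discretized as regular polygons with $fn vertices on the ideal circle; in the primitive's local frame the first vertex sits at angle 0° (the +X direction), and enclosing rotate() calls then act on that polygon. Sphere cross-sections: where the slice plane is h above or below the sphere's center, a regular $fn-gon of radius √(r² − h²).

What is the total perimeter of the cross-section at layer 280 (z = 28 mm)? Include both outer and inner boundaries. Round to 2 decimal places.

At z = 28 mm: the cone is not intersected at this z (z outside [0, 13]); the cube at (13, 5) is absent (z outside [9.5, 17.5]); the r=11 sphere at (-1.5, 9) contributes a regular 24-gon of circumradius √(11²−9²) = 6.325 (perimeter = 2·24·6.325·sin(180°/24) = 39.62 mm); Merging all regions: only the r=11 sphere at (-1.5, 9) is present, so the union is just that shape — boundary = 39.62 mm; (rotated 85° about Z; rotation is an isometry so areas/perimeters/island counts are preserved). Overall, the cross-section is a single solid region. Total boundary length (outer) = 39.62 mm.

39.62 mm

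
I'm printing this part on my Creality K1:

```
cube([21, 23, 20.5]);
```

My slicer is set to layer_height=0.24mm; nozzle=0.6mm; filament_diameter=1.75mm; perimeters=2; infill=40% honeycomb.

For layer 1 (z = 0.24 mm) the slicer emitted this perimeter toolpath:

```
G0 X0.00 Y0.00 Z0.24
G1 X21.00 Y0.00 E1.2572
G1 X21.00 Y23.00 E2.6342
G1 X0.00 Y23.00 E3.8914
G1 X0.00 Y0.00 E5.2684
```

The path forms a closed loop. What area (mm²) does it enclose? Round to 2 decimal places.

483.00 mm²

Apply the shoelace formula to the sequence of (X, Y) vertices; enclosed area = 483.00 mm².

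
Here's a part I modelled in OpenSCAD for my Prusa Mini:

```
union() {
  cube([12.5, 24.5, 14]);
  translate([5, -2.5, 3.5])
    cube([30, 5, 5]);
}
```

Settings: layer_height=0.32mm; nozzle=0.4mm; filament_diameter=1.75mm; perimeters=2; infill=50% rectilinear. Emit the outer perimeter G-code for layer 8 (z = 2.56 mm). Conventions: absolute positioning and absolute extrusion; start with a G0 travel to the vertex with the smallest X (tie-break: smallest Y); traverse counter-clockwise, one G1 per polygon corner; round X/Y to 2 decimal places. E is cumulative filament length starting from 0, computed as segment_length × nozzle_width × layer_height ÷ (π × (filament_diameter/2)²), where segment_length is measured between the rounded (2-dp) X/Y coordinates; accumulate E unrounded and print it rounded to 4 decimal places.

At z = 2.56 mm: the cube (footprint 12.5×24.5) is included at this height; the cube at (5, -2.5) is absent (z outside [3.5, 8.5]); Combining (union): only the 12.5×24.5 cube is present, so the union is just that shape — 1 connected region. The outline is a single polygon with 4 vertices. Extrusion per mm of travel: 0.4 × 0.32 / (π × 0.875²) = 0.053216. Accumulating E over each segment gives final E = 3.9380.

G0 X0.00 Y0.00 Z2.56
G1 X12.50 Y0.00 E0.6652
G1 X12.50 Y24.50 E1.9690
G1 X0.00 Y24.50 E2.6342
G1 X0.00 Y0.00 E3.9380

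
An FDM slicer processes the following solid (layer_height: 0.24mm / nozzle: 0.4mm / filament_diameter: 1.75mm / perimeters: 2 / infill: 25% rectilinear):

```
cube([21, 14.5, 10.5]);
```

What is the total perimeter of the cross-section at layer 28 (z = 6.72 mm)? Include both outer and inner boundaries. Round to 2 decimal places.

71.00 mm

At z = 6.72 mm: the cube is present — its section is the full 21×14.5 rectangle (perimeter 71.00 mm). Overall, the cross-section is a single solid region. Total boundary length (outer) = 71.00 mm.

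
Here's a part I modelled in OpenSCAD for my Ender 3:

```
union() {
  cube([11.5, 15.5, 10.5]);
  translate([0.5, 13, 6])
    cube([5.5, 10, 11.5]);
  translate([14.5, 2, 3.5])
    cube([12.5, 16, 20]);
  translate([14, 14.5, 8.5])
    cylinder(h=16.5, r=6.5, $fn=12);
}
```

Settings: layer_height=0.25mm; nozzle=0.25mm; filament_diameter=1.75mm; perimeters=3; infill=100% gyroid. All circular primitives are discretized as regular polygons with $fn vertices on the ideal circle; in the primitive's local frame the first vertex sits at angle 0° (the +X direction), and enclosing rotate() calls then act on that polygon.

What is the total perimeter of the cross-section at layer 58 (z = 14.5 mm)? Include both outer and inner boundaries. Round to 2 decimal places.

100.34 mm

At z = 14.5 mm: the cube is absent (z outside [0, 10.5]); the cube at (0.5, 13) (footprint 5.5×10) is included at this height (perimeter 31.00 mm); the 12.5×16 cube at (14.5, 2) contributes its full rectangle (perimeter 57.00 mm); the cylinder at (14, 14.5): section is a regular 12-gon, circumradius r=6.5 (perimeter = 2·12·6.500·sin(180°/12) = 40.38 mm); Merging all regions: the regions partially overlap (shared area 47.81 mm²), so the edge portions inside another operand are dropped and the merged outline is re-measured after clipping — boundary = 100.34 mm. Overall, the cross-section has 2 separate islands. Total boundary length (outer) = 100.34 mm.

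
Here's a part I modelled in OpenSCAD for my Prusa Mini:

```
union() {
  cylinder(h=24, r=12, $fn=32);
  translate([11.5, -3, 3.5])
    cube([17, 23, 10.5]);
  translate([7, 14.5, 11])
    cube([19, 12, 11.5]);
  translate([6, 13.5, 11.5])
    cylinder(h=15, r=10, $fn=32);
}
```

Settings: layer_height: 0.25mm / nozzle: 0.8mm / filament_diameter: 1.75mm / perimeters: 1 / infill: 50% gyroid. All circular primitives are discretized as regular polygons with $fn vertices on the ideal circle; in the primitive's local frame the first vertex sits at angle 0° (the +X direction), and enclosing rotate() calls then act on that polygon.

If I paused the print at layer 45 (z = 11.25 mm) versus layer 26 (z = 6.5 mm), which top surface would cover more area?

layer 45 (z = 11.25 mm)

Layer 45 (z = 11.25): the r=12 cylinder gives a regular 32-gon of circumradius 12 (constant along its height) (area = (32/2)·12.000²·sin(360°/32) = 449.49 mm²); the cube at (11.5, -3) (footprint 17×23) is included at this height (area 391.00 mm²); the 19×12 cube at (7, 14.5) contributes its full rectangle (area 228.00 mm²); the cylinder at (6, 13.5) does not reach this height (z outside [11.5, 26.5]); Taking the union: the regions partially overlap — summed areas 1068.49 mm² minus the doubly-counted overlap 81.78 mm² gives 986.71 mm² — area = 986.71 mm². So its area = 986.71 mm². Layer 26 (z = 6.5): the r=12 cylinder gives a regular 32-gon of circumradius 12 (constant along its height) (area = (32/2)·12.000²·sin(360°/32) = 449.49 mm²); the 17×23 cube at (11.5, -3) contributes its full rectangle (area 391.00 mm²); the cube at (7, 14.5) is absent (z outside [11, 22.5]); the cylinder at (6, 13.5) is not intersected at this z (z outside [11.5, 26.5]); Combining (union): the regions partially overlap — summed areas 840.49 mm² minus the doubly-counted overlap 2.03 mm² gives 838.46 mm² — area = 838.46 mm². So its area = 838.46 mm². Layer 45 is larger (986.71 vs 838.46 mm²).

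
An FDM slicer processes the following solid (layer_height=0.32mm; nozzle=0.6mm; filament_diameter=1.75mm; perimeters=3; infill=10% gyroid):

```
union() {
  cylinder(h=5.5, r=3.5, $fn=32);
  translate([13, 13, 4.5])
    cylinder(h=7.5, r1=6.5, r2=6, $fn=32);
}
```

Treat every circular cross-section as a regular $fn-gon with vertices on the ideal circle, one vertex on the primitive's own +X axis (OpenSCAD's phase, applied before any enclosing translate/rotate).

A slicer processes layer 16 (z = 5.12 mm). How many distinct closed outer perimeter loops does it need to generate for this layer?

2

At z = 5.12 mm: the r=3.5 cylinder gives a regular 32-gon of circumradius 3.5 (constant along its height); the cone at (13, 13): at t=0.083 of its height the radius interpolates to r₁+(r₂−r₁)t = 6.459, giving a regular 32-gon of that circumradius; Taking the union: the 2 present regions are separate (no shared area or edge), so areas and boundary lengths simply add and each stays a separate island — 2 connected regions. The result has 2 disconnected regions.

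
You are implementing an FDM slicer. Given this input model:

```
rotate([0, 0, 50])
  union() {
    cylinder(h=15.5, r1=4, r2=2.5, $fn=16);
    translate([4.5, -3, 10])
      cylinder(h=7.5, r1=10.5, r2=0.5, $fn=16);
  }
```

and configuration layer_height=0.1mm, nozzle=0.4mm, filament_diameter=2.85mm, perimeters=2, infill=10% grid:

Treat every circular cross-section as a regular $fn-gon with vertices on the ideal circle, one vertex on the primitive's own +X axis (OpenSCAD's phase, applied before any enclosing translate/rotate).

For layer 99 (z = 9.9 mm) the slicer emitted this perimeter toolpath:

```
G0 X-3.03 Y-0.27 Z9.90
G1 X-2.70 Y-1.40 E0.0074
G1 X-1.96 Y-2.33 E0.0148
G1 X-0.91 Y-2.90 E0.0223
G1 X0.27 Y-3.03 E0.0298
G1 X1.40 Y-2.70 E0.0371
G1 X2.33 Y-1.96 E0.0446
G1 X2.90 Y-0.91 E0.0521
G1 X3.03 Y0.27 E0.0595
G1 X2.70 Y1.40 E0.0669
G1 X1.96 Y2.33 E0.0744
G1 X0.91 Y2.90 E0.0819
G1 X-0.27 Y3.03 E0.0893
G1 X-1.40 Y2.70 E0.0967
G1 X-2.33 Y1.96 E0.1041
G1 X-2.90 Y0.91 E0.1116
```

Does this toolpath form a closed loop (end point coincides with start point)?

Start point (G0): (-3.03, -0.27). End point (last G1): the path does not return to the start — open.

no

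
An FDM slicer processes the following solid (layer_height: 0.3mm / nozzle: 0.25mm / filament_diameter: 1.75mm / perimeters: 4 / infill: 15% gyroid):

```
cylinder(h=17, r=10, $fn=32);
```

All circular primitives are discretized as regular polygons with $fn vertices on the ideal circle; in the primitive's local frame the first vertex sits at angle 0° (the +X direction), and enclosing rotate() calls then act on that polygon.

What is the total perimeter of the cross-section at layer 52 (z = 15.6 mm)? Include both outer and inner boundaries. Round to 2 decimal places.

At z = 15.6 mm: the r=10 cylinder gives a regular 32-gon of circumradius 10 (constant along its height) (perimeter = 2·32·10.000·sin(180°/32) = 62.73 mm). Overall, the cross-section is a single solid region. Total boundary length (outer) = 62.73 mm.

62.73 mm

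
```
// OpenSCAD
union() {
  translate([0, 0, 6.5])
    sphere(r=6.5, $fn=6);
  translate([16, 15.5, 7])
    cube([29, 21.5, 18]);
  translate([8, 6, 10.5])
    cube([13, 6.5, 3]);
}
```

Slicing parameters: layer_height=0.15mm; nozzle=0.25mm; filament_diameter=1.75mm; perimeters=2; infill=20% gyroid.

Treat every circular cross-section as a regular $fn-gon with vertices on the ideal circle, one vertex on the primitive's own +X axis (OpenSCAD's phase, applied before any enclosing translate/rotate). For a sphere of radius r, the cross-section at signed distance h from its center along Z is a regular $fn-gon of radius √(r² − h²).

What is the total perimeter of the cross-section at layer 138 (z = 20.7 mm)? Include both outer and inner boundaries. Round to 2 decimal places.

At z = 20.7 mm: the sphere is absent (|z−center|=14.200 > r=6.5); the 29×21.5 cube at (16, 15.5) contributes its full rectangle (perimeter 101.00 mm); the cube at (8, 6) is absent (z outside [10.5, 13.5]); Taking the union: only the 29×21.5 cube at (16, 15.5) is present, so the union is just that shape — boundary = 101.00 mm. Overall, the cross-section is a single solid region. Total boundary length (outer) = 101.00 mm.

101.00 mm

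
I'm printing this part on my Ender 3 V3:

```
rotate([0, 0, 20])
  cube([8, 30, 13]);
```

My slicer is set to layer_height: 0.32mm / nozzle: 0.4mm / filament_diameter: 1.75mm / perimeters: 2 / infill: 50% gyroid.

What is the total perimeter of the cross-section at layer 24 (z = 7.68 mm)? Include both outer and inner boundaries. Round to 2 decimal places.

76.00 mm

At z = 7.68 mm: the cube (footprint 8×30) is included at this height (perimeter 76.00 mm); (rotated 20° about Z; rotation is an isometry so areas/perimeters/island counts are preserved). Overall, the cross-section is a single solid region. Total boundary length (outer) = 76.00 mm.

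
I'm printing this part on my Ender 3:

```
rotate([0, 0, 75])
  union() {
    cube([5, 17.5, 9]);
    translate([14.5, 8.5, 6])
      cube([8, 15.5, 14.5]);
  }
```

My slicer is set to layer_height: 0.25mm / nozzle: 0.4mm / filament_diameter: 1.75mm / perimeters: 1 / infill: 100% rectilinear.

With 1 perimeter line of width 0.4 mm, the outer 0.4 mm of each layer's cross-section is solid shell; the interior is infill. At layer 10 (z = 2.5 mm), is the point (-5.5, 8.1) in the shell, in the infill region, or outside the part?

At z = 2.5 mm: the 5×17.5 cube contributes its full rectangle; the cube at (14.5, 8.5) does not reach this height (z outside [6, 20.5]); Combining (union): only the 5×17.5 cube is present, so the union is just that shape — 1 connected region; (rotated 75° about Z; rotation is an isometry so areas/perimeters/island counts are preserved). Overall, the cross-section is a single solid region. Undo the 75° rotation: the query point maps to (6.400, 7.409) in the un-rotated model frame. The nearest boundary edge runs (5.00, 0.00)→(5.00, 17.50); distance from the point to it = 1.40 mm. The point is not inside any of the regions above, so it lies outside the cross-section (1.40 mm from the nearest boundary).

outside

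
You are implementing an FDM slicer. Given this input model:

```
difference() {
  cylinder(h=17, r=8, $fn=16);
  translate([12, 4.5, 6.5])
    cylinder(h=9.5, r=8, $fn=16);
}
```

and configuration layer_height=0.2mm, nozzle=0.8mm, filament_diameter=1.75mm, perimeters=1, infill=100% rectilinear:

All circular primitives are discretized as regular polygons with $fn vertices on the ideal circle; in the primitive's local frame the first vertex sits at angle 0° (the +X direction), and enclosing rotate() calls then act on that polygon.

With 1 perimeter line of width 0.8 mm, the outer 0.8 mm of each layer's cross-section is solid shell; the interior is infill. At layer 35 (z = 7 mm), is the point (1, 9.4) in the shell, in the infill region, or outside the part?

At z = 7 mm: the r=8 cylinder gives a regular 16-gon of circumradius 8 (constant along its height); the cylinder at (12, 4.5): section is a regular 16-gon, circumradius r=8; Taking the first minus the rest: starting from the r=8 cylinder, the r=8 cylinder at (12, 4.5) partially overlaps it — only the 18.66 mm² overlap (of its 195.93 mm²) is removed, clipping the outline — 1 connected region. Overall, the cross-section is a single solid region. The nearest boundary edge runs (0.00, 8.00)→(3.06, 7.39); distance from the point to it = 1.57 mm. The point is not inside any of the regions above, so it lies outside the cross-section (1.57 mm from the nearest boundary).

outside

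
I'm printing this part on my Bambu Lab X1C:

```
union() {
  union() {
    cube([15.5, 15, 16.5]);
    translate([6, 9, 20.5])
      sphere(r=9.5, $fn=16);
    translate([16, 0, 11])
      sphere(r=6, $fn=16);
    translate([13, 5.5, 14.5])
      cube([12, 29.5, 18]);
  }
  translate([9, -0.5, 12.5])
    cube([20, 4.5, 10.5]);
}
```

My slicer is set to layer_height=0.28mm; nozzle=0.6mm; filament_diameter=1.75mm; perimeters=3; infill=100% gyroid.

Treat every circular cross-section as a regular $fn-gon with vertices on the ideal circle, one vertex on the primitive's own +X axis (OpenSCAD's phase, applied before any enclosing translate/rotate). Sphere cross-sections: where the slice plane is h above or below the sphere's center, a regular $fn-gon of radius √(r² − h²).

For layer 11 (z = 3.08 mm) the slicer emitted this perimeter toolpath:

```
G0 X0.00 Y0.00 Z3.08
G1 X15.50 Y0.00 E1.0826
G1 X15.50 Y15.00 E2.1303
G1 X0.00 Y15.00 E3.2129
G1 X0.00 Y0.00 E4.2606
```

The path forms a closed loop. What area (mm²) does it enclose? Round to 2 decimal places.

232.50 mm²

Apply the shoelace formula to the sequence of (X, Y) vertices; enclosed area = 232.50 mm².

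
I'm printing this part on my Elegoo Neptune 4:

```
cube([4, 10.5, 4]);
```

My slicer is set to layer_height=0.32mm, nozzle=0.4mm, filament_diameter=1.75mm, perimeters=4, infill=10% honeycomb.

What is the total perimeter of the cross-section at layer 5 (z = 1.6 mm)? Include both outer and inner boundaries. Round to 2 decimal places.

29.00 mm

At z = 1.6 mm: the cube (footprint 4×10.5) is included at this height (perimeter 29.00 mm). Overall, the cross-section is a single solid region. Total boundary length (outer) = 29.00 mm.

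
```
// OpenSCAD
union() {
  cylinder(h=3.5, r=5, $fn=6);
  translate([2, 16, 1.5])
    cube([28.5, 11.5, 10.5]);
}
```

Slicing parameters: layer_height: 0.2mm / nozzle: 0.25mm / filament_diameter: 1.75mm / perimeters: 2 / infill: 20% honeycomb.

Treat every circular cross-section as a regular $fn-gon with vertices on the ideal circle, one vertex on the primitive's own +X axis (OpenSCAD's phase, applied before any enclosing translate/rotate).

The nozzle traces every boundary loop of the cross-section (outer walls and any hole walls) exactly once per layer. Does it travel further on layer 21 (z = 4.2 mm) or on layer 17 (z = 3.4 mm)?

layer 17 (z = 3.4 mm)

Layer 21 (z = 4.2): the cylinder is not intersected at this z (z outside [0, 3.5]); the cube at (2, 16) is present — its section is the full 28.5×11.5 rectangle (perimeter 80.00 mm); Combining (union): only the 28.5×11.5 cube at (2, 16) is present, so the union is just that shape — boundary = 80.00 mm. So its perimeter = 80.00 mm. Layer 17 (z = 3.4): the r=5 cylinder contributes a regular 6-gon of circumradius 5 (perimeter = 2·6·5.000·sin(180°/6) = 30.00 mm); the cube at (2, 16) (footprint 28.5×11.5) is included at this height (perimeter 80.00 mm); Taking the union: the 2 present regions are separate (no shared area or edge), so areas and boundary lengths simply add and each stays a separate island — boundary = 110.00 mm. So its perimeter = 110.00 mm. Layer 17 is larger (110.00 vs 80.00 mm).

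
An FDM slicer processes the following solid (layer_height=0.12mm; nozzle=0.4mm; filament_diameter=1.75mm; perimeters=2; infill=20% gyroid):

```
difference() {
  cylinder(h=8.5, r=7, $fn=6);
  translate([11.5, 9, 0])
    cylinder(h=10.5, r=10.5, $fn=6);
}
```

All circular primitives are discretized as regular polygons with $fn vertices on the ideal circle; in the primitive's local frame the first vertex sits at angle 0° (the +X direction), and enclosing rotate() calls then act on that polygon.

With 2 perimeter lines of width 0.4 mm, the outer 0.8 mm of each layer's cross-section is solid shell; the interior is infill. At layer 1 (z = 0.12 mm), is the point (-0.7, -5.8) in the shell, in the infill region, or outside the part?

At z = 0.12 mm: the r=7 cylinder gives a regular 6-gon of circumradius 7 (constant along its height); the r=10.5 cylinder at (11.5, 9) contributes a regular 6-gon of circumradius 10.5; Taking the first minus the rest: starting from the r=7 cylinder, the r=10.5 cylinder at (11.5, 9) partially overlaps it — only the 4.94 mm² overlap (of its 286.44 mm²) is removed, clipping the outline — 1 connected region. Overall, the cross-section is a single solid region. The nearest boundary edge runs (3.50, -6.06)→(-3.50, -6.06); distance from the point to it = 0.26 mm. The point is inside the cross-section, 0.26 mm from the nearest boundary — within the 0.8 mm shell band (2 × 0.4).

shell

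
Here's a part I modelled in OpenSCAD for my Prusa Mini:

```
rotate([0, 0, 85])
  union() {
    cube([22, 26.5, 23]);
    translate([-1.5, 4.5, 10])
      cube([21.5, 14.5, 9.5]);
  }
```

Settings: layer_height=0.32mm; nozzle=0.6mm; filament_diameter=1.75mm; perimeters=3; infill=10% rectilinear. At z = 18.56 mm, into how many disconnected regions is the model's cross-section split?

At z = 18.56 mm: the cube is present — its section is the full 22×26.5 rectangle; the cube at (-1.5, 4.5) (footprint 21.5×14.5) is included at this height; Taking the union: the regions partially overlap (shared area 290.00 mm²), so overlapping operands fuse into one piece — 1 connected region; (whole slice rotated 85° about Z — lengths, areas and connectivity unchanged). The result has 1 disconnected region.

1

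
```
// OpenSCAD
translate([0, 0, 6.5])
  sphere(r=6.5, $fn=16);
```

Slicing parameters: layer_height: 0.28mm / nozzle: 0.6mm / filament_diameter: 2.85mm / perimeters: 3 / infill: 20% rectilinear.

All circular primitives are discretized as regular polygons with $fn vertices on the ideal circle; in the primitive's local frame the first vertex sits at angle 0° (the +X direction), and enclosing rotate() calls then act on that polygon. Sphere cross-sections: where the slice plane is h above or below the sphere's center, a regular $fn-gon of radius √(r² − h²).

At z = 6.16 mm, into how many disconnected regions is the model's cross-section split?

At z = 6.16 mm: the r=6.5 sphere slices to a regular 16-gon of circumradius 6.491 (√(r²−h²) with h=0.34 from center). The result has 1 disconnected region.

1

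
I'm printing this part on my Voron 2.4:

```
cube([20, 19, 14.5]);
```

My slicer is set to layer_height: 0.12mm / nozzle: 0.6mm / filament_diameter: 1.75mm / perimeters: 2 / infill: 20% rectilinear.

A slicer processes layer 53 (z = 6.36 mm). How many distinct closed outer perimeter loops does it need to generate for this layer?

At z = 6.36 mm: the cube (footprint 20×19) is included at this height. The result has 1 disconnected region.

1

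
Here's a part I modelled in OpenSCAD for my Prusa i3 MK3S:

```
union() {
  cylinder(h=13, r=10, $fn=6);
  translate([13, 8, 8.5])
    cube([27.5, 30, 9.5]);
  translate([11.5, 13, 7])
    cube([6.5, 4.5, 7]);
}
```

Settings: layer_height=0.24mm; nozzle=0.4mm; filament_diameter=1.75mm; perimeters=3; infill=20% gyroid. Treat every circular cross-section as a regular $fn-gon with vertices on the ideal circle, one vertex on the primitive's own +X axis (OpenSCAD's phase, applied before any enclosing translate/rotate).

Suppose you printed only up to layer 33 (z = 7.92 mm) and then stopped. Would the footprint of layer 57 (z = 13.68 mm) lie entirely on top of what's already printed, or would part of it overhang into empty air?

part overhangs

Compare the two slices. At z = 7.92: the r=10 cylinder contributes a regular 6-gon of circumradius 10 (area = (6/2)·10.000²·sin(360°/6) = 259.81 mm²); the cube at (13, 8) does not reach this height (z outside [8.5, 18]); the cube at (11.5, 13) (footprint 6.5×4.5) is included at this height (area 29.25 mm²); Combining (union): the 2 present regions are separate (no shared area or edge), so areas and boundary lengths simply add and each stays a separate island — area = 289.06 mm². At z = 13.68: the cylinder is not intersected at this z (z outside [0, 13]); the cube at (13, 8) is present — its section is the full 27.5×30 rectangle (area 825.00 mm²); the cube at (11.5, 13) (footprint 6.5×4.5) is included at this height (area 29.25 mm²); Merging all regions: the regions partially overlap — summed areas 854.25 mm² minus the doubly-counted overlap 22.50 mm² gives 831.75 mm² — area = 831.75 mm². Checking containment: at z = 13.68 the cross-section extends beyond the z = 7.92 cross-section by about 802.50 mm².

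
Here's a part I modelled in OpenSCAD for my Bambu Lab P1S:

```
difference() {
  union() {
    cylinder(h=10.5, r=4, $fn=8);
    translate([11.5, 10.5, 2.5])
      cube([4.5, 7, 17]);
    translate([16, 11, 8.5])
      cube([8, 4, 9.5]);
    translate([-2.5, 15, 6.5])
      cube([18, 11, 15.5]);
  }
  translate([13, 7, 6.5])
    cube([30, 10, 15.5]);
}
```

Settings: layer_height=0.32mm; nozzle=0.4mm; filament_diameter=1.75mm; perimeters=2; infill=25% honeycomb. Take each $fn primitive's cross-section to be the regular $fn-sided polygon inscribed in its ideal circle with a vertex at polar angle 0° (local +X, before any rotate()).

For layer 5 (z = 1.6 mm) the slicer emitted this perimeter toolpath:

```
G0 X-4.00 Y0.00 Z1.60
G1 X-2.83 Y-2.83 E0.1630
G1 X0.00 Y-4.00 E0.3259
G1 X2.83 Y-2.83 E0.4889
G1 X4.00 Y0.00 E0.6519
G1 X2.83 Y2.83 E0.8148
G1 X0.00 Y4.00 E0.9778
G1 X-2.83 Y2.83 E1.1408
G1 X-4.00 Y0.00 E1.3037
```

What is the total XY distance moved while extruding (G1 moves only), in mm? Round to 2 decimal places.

Sum the Euclidean lengths of each G1 segment: total = 24.50 mm.

24.50 mm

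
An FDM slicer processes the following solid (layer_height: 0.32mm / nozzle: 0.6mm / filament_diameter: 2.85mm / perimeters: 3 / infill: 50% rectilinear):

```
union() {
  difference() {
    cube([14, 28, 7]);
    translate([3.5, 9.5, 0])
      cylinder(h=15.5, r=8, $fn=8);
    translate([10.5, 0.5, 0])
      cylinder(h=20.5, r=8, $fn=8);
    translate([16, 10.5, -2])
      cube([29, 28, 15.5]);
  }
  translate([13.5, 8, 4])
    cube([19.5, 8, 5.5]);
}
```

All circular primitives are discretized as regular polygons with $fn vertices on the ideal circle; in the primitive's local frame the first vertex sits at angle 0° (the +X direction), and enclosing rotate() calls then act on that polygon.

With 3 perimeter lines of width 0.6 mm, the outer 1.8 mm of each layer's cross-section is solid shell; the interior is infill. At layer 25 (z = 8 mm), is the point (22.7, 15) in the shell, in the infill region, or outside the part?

At z = 8 mm: the cube is not intersected at this z (z outside [0, 7]); the r=8 cylinder at (3.5, 9.5) contributes a regular 8-gon of circumradius 8; the cylinder at (10.5, 0.5): section is a regular 8-gon, circumradius r=8; the 29×28 cube at (16, 10.5) contributes its full rectangle; Taking the first minus the rest: the first operand is absent here, so nothing remains; the cube at (13.5, 8) (footprint 19.5×8) is included at this height; Taking the union: only the 19.5×8 cube at (13.5, 8) is present, so the union is just that shape — 1 connected region. Overall, the cross-section is a single solid region. The nearest boundary edge runs (33.00, 16.00)→(13.50, 16.00); distance from the point to it = 1.00 mm. The point is inside the cross-section, 1.00 mm from the nearest boundary — within the 1.8 mm shell band (3 × 0.6).

shell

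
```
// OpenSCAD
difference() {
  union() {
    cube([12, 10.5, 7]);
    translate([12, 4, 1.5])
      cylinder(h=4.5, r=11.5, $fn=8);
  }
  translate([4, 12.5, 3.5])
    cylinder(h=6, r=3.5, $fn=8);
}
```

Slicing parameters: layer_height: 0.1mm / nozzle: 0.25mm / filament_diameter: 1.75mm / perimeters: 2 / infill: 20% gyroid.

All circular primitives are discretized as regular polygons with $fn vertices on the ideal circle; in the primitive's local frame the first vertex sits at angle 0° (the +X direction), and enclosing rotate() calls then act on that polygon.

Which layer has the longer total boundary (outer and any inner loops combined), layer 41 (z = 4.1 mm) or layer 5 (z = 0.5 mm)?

layer 41 (z = 4.1 mm)

Layer 41 (z = 4.1): the cube (footprint 12×10.5) is included at this height (perimeter 45.00 mm); the cylinder at (12, 4): section is a regular 8-gon, circumradius r=11.5 (perimeter = 2·8·11.500·sin(180°/8) = 70.41 mm); Combining (union): the regions partially overlap (shared area 108.69 mm²), so the edge portions inside another operand are dropped and the merged outline is re-measured after clipping — boundary = 74.90 mm; the r=3.5 cylinder at (4, 12.5) contributes a regular 8-gon of circumradius 3.5 (perimeter = 2·8·3.500·sin(180°/8) = 21.43 mm); Taking the first minus the rest: starting from that combined region, the r=3.5 cylinder at (4, 12.5) partially overlaps it — only the 13.13 mm² overlap (of its 34.65 mm²) is removed, clipping the outline — boundary = 77.37 mm. So its perimeter = 77.37 mm. Layer 5 (z = 0.5): the 12×10.5 cube contributes its full rectangle (perimeter 45.00 mm); the cylinder at (12, 4) does not reach this height (z outside [1.5, 6]); Taking the union: only the 12×10.5 cube is present, so the union is just that shape — boundary = 45.00 mm; the cylinder at (4, 12.5) is not intersected at this z (z outside [3.5, 9.5]); After the difference (first − rest): none of the subtracted shapes is present at this height, so the result so far is unchanged — boundary = 45.00 mm. So its perimeter = 45.00 mm. Layer 41 is larger (77.37 vs 45.00 mm).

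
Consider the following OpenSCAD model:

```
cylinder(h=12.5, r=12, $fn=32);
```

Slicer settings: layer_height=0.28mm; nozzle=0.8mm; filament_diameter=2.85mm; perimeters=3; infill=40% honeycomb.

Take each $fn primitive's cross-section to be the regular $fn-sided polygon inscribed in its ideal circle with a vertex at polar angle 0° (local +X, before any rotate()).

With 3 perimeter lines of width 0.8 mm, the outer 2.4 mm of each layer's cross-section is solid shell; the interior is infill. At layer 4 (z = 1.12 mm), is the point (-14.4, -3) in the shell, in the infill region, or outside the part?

outside

At z = 1.12 mm: the r=12 cylinder gives a regular 32-gon of circumradius 12 (constant along its height). Overall, the cross-section is a single solid region. The nearest boundary edge runs (-12.00, 0.00)→(-11.77, -2.34); distance from the point to it = 2.71 mm. The point is not inside any of the regions above, so it lies outside the cross-section (2.71 mm from the nearest boundary).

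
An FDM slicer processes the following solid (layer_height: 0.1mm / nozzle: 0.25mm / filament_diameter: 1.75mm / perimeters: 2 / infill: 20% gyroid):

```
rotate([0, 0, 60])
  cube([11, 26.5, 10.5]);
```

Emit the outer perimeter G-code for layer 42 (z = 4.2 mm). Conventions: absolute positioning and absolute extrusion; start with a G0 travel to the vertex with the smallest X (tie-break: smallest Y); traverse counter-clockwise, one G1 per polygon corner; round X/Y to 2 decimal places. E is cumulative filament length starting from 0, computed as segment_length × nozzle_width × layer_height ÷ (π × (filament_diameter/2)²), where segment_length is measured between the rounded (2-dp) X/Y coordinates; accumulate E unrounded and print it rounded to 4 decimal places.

At z = 4.2 mm: the cube is present — its section is the full 11×26.5 rectangle; (rotated 60° about Z; rotation is an isometry so areas/perimeters/island counts are preserved). The outline is a single polygon with 4 vertices. Extrusion per mm of travel: 0.25 × 0.1 / (π × 0.875²) = 0.010394. Accumulating E over each segment gives final E = 0.7796.

G0 X-22.95 Y13.25 Z4.20
G1 X0.00 Y0.00 E0.2754
G1 X5.50 Y9.53 E0.3898
G1 X-17.45 Y22.78 E0.6652
G1 X-22.95 Y13.25 E0.7796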